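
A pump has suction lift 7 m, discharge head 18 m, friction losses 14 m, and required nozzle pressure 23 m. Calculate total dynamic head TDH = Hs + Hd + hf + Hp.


TDH = Hs + Hd + hf + Hp = 7 + 18 + 14 + 23 = 62

62 m


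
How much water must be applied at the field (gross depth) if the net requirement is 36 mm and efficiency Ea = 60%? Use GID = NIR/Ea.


Ea = 60% = 0.6
GID = NIR / Ea = 36 / 0.6 = 60.0000 mm

60.0000 mm


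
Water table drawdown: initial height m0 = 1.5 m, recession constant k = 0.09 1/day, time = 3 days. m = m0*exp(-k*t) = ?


m = m0 * exp(-k*t)
m = 1.5 * exp(-0.09 * 3)
m = 1.5 * exp(-0.2700)

1.1451 m


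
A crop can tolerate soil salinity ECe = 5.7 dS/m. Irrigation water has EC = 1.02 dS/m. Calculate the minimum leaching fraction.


LR = ECiw / (5*ECe - ECiw)
LR = 1.02 / (5*5.7 - 1.02)
LR = 1.02 / 27.4800

0.0371


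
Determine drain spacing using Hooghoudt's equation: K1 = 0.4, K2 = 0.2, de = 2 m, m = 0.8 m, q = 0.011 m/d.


S^2 = 8*K2*de*m/q + 4*K1*m^2/q
S^2 = 8*0.2*2*0.8/0.011 + 4*0.4*0.8^2/0.011
S = sqrt(325.8182)

18.0504 m


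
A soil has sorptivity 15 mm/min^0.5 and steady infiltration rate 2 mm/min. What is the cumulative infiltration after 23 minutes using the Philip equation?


F = S*sqrt(t) + A*t
F = 15*sqrt(23) + 2*23
F = 15*4.795832 + 46

117.9375 mm


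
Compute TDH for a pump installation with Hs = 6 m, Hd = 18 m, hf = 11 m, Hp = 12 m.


TDH = Hs + Hd + hf + Hp = 6 + 18 + 11 + 12 = 47

47 m


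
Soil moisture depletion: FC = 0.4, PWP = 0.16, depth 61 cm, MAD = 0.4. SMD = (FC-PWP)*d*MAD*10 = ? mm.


SMD = (FC - PWP) * d * MAD * 10
SMD = (0.4 - 0.16) * 61 * 0.4 * 10
SMD = 0.2400 * 61 * 0.4 * 10

58.5600 mm


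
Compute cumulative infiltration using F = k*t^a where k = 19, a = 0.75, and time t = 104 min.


F = k * t^a = 19 * 104^0.75
F = 19 * 32.566794

618.7691 mm


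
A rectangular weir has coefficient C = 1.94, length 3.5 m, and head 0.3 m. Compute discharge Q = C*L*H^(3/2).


Q = C * L * H^(3/2) = 1.94 * 3.5 * 0.3^1.5 = 1.94 * 3.5 * 0.164317

1.1157 m^3/s


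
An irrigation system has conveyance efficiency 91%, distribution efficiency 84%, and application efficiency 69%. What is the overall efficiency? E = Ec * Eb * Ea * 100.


Ec = 0.91, Eb = 0.84, Ea = 0.69
E = 0.91 * 0.84 * 0.69 * 100 = 52.7436%

52.7436 %


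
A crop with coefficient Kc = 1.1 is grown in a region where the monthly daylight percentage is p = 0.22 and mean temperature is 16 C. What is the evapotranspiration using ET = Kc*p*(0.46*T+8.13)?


ET = Kc * p * (0.46*T + 8.13)
ET = 1.1 * 0.22 * (0.46*16 + 8.13)
ET = 1.1 * 0.22 * 15.4900

3.7486 mm/day


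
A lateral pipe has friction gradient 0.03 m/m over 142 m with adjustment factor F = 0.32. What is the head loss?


hf = J * L * F = 0.03 * 142 * 0.32 = 1.3632 m

1.3632 m


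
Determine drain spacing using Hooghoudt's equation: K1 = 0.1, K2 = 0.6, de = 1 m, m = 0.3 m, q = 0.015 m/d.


S^2 = 8*K2*de*m/q + 4*K1*m^2/q
S^2 = 8*0.6*1*0.3/0.015 + 4*0.1*0.3^2/0.015
S = sqrt(98.4000)

9.9197 m


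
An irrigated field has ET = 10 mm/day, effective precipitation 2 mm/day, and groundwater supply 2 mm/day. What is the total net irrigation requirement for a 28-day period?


Daily deficit = ET - Pe - GW = 10 - 2 - 2 = 6 mm/day
NIR = 6 * 28 = 168 mm

168.0000 mm


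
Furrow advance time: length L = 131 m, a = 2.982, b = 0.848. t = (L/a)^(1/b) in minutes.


t = (L/a)^(1/b)
t = (131/2.982)^(1/0.848)
t = 43.930248^(1/0.848)

86.5409 min


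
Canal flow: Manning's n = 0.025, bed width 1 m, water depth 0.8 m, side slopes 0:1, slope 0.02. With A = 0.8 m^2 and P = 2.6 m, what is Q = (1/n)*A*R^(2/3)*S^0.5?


R = A/P = 0.8/2.6 = 0.307692
Q = (1/0.025) * 0.8 * 0.307692^(2/3) * 0.02^0.5

2.0626 m^3/s


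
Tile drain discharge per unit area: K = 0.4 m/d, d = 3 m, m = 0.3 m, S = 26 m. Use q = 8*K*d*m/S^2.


q = 8*K*d*m/S^2
q = 8*0.4*3*0.3/26^2
q = 2.8800 / 676

0.0043 m/d


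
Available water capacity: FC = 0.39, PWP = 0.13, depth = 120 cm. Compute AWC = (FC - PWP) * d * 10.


AWC = (FC - PWP) * d * 10
AWC = (0.39 - 0.13) * 120 * 10
AWC = 0.2600 * 120 * 10

312.0000 mm


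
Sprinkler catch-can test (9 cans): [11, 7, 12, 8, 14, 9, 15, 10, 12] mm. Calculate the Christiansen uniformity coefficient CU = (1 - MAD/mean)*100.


mean = 10.888889 mm
MAD = 2.123457 mm
CU = (1 - 2.123457/10.888889)*100

80.4989 %


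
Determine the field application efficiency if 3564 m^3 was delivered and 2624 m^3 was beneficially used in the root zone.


Ea = V_root / V_field * 100 = 2624 / 3564 * 100 = 73.6251%

73.6251 %


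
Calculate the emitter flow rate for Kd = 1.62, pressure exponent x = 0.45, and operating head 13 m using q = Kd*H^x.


q = Kd * H^x = 1.62 * 13^0.45 = 1.62 * 3.171572

5.1379 L/h


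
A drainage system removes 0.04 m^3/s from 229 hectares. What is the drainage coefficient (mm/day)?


DC = Q * 86400 / (A * 10000) * 1000
DC = 0.04 * 86400 / (229 * 10000) * 1000
DC = 3456000.0000 / 2290000

1.5092 mm/day


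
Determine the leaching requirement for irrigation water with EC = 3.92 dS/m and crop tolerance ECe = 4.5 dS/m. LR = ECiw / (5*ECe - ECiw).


LR = ECiw / (5*ECe - ECiw)
LR = 3.92 / (5*4.5 - 3.92)
LR = 3.92 / 18.5800

0.2110


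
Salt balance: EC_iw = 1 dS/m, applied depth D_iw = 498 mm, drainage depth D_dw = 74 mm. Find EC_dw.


EC_dw = EC_iw * D_iw / D_dw
EC_dw = 1 * 498 / 74
EC_dw = 498 / 74

6.7297 dS/m


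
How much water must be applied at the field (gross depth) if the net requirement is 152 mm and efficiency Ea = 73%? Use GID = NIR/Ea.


Ea = 73% = 0.73
GID = NIR / Ea = 152 / 0.73 = 208.2192 mm

208.2192 mm


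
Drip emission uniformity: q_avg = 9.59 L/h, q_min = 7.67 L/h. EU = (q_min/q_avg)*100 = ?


EU = (q_min/q_avg)*100 = (7.67/9.59)*100 = 79.9791%

79.9791 %


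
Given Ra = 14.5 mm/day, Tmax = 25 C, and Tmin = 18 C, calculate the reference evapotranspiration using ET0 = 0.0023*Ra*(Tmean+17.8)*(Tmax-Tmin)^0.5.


Tmean = (Tmax + Tmin)/2 = (25 + 18)/2 = 21.5
ET0 = 0.0023 * 14.5 * (21.5 + 17.8) * sqrt(25 - 18)
ET0 = 0.0023 * 14.5 * 39.3 * 2.645751

3.4677 mm/day


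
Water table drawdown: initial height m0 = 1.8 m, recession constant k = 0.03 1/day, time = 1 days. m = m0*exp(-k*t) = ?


m = m0 * exp(-k*t)
m = 1.8 * exp(-0.03 * 1)
m = 1.8 * exp(-0.0300)

1.7468 m


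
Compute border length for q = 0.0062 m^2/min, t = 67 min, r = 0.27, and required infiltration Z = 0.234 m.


L = q*t/((1+r)*Z)
L = 0.0062*67/((1+0.27)*0.234)
L = 0.4154/0.29718

1.3978 m


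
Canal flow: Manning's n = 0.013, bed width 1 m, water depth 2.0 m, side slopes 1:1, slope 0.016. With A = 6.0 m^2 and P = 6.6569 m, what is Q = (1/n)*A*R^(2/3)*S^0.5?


R = A/P = 6.0/6.6569 = 0.901320
Q = (1/0.013) * 6.0 * 0.901320^(2/3) * 0.016^0.5

54.4737 m^3/s


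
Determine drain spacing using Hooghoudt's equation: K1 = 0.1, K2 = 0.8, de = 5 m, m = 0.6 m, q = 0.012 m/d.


S^2 = 8*K2*de*m/q + 4*K1*m^2/q
S^2 = 8*0.8*5*0.6/0.012 + 4*0.1*0.6^2/0.012
S = sqrt(1612.0000)

40.1497 m


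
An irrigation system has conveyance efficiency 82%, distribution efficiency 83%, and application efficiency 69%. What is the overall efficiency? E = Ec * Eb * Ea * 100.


Ec = 0.82, Eb = 0.83, Ea = 0.69
E = 0.82 * 0.83 * 0.69 * 100 = 46.9614%

46.9614 %


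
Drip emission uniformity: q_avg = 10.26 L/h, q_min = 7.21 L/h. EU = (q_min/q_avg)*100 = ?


EU = (q_min/q_avg)*100 = (7.21/10.26)*100 = 70.2729%

70.2729 %


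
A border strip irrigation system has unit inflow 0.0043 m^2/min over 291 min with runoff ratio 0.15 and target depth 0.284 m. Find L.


L = q*t/((1+r)*Z)
L = 0.0043*291/((1+0.15)*0.284)
L = 1.2513/0.3266

3.8313 m


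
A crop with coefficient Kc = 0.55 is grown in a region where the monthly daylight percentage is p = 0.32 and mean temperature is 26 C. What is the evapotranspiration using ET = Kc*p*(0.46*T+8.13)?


ET = Kc * p * (0.46*T + 8.13)
ET = 0.55 * 0.32 * (0.46*26 + 8.13)
ET = 0.55 * 0.32 * 20.0900

3.5358 mm/day


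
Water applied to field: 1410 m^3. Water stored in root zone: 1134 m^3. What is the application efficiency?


Ea = V_root / V_field * 100 = 1134 / 1410 * 100 = 80.4255%

80.4255 %


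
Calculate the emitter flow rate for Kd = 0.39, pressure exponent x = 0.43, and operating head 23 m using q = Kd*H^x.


q = Kd * H^x = 0.39 * 23^0.43 = 0.39 * 3.850729

1.5018 L/h


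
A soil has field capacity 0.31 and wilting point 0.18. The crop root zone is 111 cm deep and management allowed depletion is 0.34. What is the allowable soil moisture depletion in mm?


SMD = (FC - PWP) * d * MAD * 10
SMD = (0.31 - 0.18) * 111 * 0.34 * 10
SMD = 0.1300 * 111 * 0.34 * 10

49.0620 mm


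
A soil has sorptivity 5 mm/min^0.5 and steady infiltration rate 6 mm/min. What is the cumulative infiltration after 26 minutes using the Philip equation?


F = S*sqrt(t) + A*t
F = 5*sqrt(26) + 6*26
F = 5*5.099020 + 156

181.4951 mm


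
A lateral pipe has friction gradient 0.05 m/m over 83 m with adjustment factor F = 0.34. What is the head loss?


hf = J * L * F = 0.05 * 83 * 0.34 = 1.4110 m

1.4110 m


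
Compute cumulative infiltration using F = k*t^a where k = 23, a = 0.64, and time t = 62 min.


F = k * t^a = 23 * 62^0.64
F = 23 * 14.032359

322.7443 mm


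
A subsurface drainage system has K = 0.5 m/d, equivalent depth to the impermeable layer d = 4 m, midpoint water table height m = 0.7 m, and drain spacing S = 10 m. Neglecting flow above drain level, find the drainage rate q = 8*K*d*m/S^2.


q = 8*K*d*m/S^2
q = 8*0.5*4*0.7/10^2
q = 11.2000 / 100

0.1120 m/d


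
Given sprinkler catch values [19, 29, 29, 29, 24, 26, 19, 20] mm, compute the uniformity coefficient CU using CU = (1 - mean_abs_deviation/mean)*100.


mean = 24.375000 mm
MAD = 3.875000 mm
CU = (1 - 3.875000/24.375000)*100

84.1026 %


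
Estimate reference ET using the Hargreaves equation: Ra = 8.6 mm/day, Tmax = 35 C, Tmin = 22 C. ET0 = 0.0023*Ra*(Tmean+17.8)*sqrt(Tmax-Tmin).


Tmean = (Tmax + Tmin)/2 = (35 + 22)/2 = 28.5
ET0 = 0.0023 * 8.6 * (28.5 + 17.8) * sqrt(35 - 22)
ET0 = 0.0023 * 8.6 * 46.3 * 3.605551

3.3020 mm/day


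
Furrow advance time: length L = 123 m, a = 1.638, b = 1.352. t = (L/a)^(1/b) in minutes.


t = (L/a)^(1/b)
t = (123/1.638)^(1/1.352)
t = 75.091575^(1/1.352)

24.3934 min


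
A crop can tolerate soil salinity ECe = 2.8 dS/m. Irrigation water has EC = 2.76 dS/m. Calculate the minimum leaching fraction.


LR = ECiw / (5*ECe - ECiw)
LR = 2.76 / (5*2.8 - 2.76)
LR = 2.76 / 11.2400

0.2456


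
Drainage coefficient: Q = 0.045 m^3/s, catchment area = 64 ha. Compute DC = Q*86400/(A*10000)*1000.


DC = Q * 86400 / (A * 10000) * 1000
DC = 0.045 * 86400 / (64 * 10000) * 1000
DC = 3888000.0000 / 640000

6.0750 mm/day


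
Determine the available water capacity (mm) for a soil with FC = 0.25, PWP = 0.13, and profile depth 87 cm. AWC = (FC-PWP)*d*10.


AWC = (FC - PWP) * d * 10
AWC = (0.25 - 0.13) * 87 * 10
AWC = 0.1200 * 87 * 10

104.4000 mm


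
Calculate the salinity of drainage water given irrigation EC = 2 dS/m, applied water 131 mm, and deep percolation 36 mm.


EC_dw = EC_iw * D_iw / D_dw
EC_dw = 2 * 131 / 36
EC_dw = 262 / 36

7.2778 dS/m


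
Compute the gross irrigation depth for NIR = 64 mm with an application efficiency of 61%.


Ea = 61% = 0.61
GID = NIR / Ea = 64 / 0.61 = 104.9180 mm

104.9180 mm


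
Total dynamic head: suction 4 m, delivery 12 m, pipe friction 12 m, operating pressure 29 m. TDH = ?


TDH = Hs + Hd + hf + Hp = 4 + 12 + 12 + 29 = 57

57 m


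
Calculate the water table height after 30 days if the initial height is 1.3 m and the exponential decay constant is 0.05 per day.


m = m0 * exp(-k*t)
m = 1.3 * exp(-0.05 * 30)
m = 1.3 * exp(-1.5000)

0.2901 m


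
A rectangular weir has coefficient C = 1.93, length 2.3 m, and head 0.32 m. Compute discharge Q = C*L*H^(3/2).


Q = C * L * H^(3/2) = 1.93 * 2.3 * 0.32^1.5 = 1.93 * 2.3 * 0.181019

0.8035 m^3/s


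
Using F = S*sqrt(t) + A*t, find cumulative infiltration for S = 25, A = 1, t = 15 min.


F = S*sqrt(t) + A*t
F = 25*sqrt(15) + 1*15
F = 25*3.872983 + 15

111.8246 mm


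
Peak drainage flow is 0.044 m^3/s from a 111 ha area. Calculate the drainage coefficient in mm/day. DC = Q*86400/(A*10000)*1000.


DC = Q * 86400 / (A * 10000) * 1000
DC = 0.044 * 86400 / (111 * 10000) * 1000
DC = 3801600.0000 / 1110000

3.4249 mm/day


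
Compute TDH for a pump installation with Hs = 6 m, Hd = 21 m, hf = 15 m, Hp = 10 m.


TDH = Hs + Hd + hf + Hp = 6 + 21 + 15 + 10 = 52

52 m


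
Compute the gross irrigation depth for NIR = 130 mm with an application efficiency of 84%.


Ea = 84% = 0.84
GID = NIR / Ea = 130 / 0.84 = 154.7619 mm

154.7619 mm


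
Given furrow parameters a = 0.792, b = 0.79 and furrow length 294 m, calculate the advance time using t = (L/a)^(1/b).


t = (L/a)^(1/b)
t = (294/0.792)^(1/0.79)
t = 371.212121^(1/0.79)

1789.3128 min


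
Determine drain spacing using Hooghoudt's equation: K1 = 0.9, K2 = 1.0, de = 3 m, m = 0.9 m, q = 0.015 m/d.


S^2 = 8*K2*de*m/q + 4*K1*m^2/q
S^2 = 8*1.0*3*0.9/0.015 + 4*0.9*0.9^2/0.015
S = sqrt(1634.4000)

40.4277 m


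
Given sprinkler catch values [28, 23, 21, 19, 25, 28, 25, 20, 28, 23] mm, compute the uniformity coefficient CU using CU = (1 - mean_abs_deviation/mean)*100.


mean = 24.000000 mm
MAD = 2.800000 mm
CU = (1 - 2.800000/24.000000)*100

88.3333 %


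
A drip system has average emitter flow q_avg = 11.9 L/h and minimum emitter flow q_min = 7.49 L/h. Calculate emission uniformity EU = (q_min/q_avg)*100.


EU = (q_min/q_avg)*100 = (7.49/11.9)*100 = 62.9412%

62.9412 %


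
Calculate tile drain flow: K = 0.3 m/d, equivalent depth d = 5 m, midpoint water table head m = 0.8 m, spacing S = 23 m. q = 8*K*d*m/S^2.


q = 8*K*d*m/S^2
q = 8*0.3*5*0.8/23^2
q = 9.6000 / 529

0.0181 m/d


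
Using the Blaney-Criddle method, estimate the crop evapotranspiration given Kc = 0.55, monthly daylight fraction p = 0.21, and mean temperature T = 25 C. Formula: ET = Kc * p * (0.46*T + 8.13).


ET = Kc * p * (0.46*T + 8.13)
ET = 0.55 * 0.21 * (0.46*25 + 8.13)
ET = 0.55 * 0.21 * 19.6300

2.2673 mm/day


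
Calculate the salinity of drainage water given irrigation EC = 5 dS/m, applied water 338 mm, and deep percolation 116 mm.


EC_dw = EC_iw * D_iw / D_dw
EC_dw = 5 * 338 / 116
EC_dw = 1690 / 116

14.5690 dS/m


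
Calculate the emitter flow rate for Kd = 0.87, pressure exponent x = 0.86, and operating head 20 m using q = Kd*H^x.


q = Kd * H^x = 0.87 * 20^0.86 = 0.87 * 13.148790

11.4394 L/h


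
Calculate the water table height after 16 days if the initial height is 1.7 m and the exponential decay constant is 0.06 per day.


m = m0 * exp(-k*t)
m = 1.7 * exp(-0.06 * 16)
m = 1.7 * exp(-0.9600)

0.6509 m


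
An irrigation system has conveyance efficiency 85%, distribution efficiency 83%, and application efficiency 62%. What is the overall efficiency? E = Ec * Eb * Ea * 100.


Ec = 0.85, Eb = 0.83, Ea = 0.62
E = 0.85 * 0.83 * 0.62 * 100 = 43.7410%

43.7410 %


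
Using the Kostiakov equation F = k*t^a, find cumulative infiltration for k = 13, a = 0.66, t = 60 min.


F = k * t^a = 13 * 60^0.66
F = 13 * 14.913508

193.8756 mm


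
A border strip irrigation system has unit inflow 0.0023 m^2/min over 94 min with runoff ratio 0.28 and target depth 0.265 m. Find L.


L = q*t/((1+r)*Z)
L = 0.0023*94/((1+0.28)*0.265)
L = 0.2162/0.3392

0.6374 m


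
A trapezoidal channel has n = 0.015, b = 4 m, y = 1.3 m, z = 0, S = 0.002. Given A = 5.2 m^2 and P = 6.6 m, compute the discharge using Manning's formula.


R = A/P = 5.2/6.6 = 0.787879
Q = (1/0.015) * 5.2 * 0.787879^(2/3) * 0.002^0.5

13.2251 m^3/s


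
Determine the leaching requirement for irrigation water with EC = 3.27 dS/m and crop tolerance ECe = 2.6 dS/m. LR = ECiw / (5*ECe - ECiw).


LR = ECiw / (5*ECe - ECiw)
LR = 3.27 / (5*2.6 - 3.27)
LR = 3.27 / 9.7300

0.3361


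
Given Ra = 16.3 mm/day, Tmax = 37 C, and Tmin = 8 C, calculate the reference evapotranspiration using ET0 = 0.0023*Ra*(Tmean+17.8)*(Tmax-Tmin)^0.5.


Tmean = (Tmax + Tmin)/2 = (37 + 8)/2 = 22.5
ET0 = 0.0023 * 16.3 * (22.5 + 17.8) * sqrt(37 - 8)
ET0 = 0.0023 * 16.3 * 40.3 * 5.385165

8.1362 mm/day


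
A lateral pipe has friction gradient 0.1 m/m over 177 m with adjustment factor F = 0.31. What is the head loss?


hf = J * L * F = 0.1 * 177 * 0.31 = 5.4870 m

5.4870 m


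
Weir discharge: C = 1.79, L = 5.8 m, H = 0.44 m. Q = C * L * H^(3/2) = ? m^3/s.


Q = C * L * H^(3/2) = 1.79 * 5.8 * 0.44^1.5 = 1.79 * 5.8 * 0.291863

3.0301 m^3/s


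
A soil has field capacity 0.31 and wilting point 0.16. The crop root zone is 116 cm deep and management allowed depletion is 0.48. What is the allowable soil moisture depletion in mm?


SMD = (FC - PWP) * d * MAD * 10
SMD = (0.31 - 0.16) * 116 * 0.48 * 10
SMD = 0.1500 * 116 * 0.48 * 10

83.5200 mm


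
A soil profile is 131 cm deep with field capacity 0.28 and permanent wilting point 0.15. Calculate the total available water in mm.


AWC = (FC - PWP) * d * 10
AWC = (0.28 - 0.15) * 131 * 10
AWC = 0.1300 * 131 * 10

170.3000 mm


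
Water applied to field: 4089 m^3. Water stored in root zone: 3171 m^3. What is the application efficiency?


Ea = V_root / V_field * 100 = 3171 / 4089 * 100 = 77.5495%

77.5495 %


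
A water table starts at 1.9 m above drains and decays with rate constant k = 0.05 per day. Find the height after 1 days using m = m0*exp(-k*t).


m = m0 * exp(-k*t)
m = 1.9 * exp(-0.05 * 1)
m = 1.9 * exp(-0.0500)

1.8073 m


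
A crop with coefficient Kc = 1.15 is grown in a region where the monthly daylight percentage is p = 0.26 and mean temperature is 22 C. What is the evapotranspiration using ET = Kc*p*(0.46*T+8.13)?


ET = Kc * p * (0.46*T + 8.13)
ET = 1.15 * 0.26 * (0.46*22 + 8.13)
ET = 1.15 * 0.26 * 18.2500

5.4567 mm/day


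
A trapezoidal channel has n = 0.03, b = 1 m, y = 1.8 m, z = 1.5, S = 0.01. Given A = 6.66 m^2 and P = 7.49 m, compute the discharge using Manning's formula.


R = A/P = 6.66/7.49 = 0.889186
Q = (1/0.03) * 6.66 * 0.889186^(2/3) * 0.01^0.5

20.5281 m^3/s


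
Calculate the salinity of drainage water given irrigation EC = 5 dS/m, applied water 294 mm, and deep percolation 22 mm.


EC_dw = EC_iw * D_iw / D_dw
EC_dw = 5 * 294 / 22
EC_dw = 1470 / 22

66.8182 dS/m


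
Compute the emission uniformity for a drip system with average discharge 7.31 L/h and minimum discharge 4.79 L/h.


EU = (q_min/q_avg)*100 = (4.79/7.31)*100 = 65.5267%

65.5267 %


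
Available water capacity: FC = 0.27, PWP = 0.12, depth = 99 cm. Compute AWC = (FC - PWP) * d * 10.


AWC = (FC - PWP) * d * 10
AWC = (0.27 - 0.12) * 99 * 10
AWC = 0.1500 * 99 * 10

148.5000 mm


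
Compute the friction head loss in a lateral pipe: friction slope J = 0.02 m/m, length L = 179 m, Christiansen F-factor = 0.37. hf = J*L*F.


hf = J * L * F = 0.02 * 179 * 0.37 = 1.3246 m

1.3246 m


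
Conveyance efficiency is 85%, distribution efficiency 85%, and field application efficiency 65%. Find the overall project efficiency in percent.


Ec = 0.85, Eb = 0.85, Ea = 0.65
E = 0.85 * 0.85 * 0.65 * 100 = 46.9625%

46.9625 %


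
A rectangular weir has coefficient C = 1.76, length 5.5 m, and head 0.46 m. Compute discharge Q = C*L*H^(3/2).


Q = C * L * H^(3/2) = 1.76 * 5.5 * 0.46^1.5 = 1.76 * 5.5 * 0.311987

3.0200 m^3/s


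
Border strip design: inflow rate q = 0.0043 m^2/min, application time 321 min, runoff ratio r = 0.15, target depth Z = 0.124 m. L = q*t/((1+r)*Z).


L = q*t/((1+r)*Z)
L = 0.0043*321/((1+0.15)*0.124)
L = 1.3803/0.1426

9.6795 m


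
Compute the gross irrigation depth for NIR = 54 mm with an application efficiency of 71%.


Ea = 71% = 0.71
GID = NIR / Ea = 54 / 0.71 = 76.0563 mm

76.0563 mm


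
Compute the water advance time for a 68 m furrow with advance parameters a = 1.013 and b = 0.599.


t = (L/a)^(1/b)
t = (68/1.013)^(1/0.599)
t = 67.127345^(1/0.599)

1121.8005 min


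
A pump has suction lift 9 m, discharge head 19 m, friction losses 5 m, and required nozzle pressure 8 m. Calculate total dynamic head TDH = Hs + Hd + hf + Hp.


TDH = Hs + Hd + hf + Hp = 9 + 19 + 5 + 8 = 41

41 m


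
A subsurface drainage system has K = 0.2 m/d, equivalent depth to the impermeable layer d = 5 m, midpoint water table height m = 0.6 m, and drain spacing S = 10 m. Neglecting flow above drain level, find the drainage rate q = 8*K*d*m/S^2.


q = 8*K*d*m/S^2
q = 8*0.2*5*0.6/10^2
q = 4.8000 / 100

0.0480 m/d


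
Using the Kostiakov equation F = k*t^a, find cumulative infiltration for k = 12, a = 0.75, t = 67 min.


F = k * t^a = 12 * 67^0.75
F = 12 * 23.418340

281.0201 mm


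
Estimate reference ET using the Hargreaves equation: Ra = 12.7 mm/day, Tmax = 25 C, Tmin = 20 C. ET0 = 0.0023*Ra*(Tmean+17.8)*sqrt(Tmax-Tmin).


Tmean = (Tmax + Tmin)/2 = (25 + 20)/2 = 22.5
ET0 = 0.0023 * 12.7 * (22.5 + 17.8) * sqrt(25 - 20)
ET0 = 0.0023 * 12.7 * 40.3 * 2.236068

2.6322 mm/day


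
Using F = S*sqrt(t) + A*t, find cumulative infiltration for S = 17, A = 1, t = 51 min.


F = S*sqrt(t) + A*t
F = 17*sqrt(51) + 1*51
F = 17*7.141428 + 51

172.4043 mm


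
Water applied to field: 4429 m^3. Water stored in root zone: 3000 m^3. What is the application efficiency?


Ea = V_root / V_field * 100 = 3000 / 4429 * 100 = 67.7354%

67.7354 %


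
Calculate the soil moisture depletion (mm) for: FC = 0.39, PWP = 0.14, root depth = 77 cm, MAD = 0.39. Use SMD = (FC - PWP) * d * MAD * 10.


SMD = (FC - PWP) * d * MAD * 10
SMD = (0.39 - 0.14) * 77 * 0.39 * 10
SMD = 0.2500 * 77 * 0.39 * 10

75.0750 mm


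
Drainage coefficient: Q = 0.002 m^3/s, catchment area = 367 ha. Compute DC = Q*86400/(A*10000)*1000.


DC = Q * 86400 / (A * 10000) * 1000
DC = 0.002 * 86400 / (367 * 10000) * 1000
DC = 172800.0000 / 3670000

0.0471 mm/day


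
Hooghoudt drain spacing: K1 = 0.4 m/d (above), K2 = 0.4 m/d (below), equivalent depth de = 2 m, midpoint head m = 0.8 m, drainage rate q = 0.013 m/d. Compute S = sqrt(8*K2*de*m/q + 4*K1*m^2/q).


S^2 = 8*K2*de*m/q + 4*K1*m^2/q
S^2 = 8*0.4*2*0.8/0.013 + 4*0.4*0.8^2/0.013
S = sqrt(472.6154)

21.7397 m


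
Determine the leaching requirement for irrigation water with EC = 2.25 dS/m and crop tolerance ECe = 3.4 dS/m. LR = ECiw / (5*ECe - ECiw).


LR = ECiw / (5*ECe - ECiw)
LR = 2.25 / (5*3.4 - 2.25)
LR = 2.25 / 14.7500

0.1525


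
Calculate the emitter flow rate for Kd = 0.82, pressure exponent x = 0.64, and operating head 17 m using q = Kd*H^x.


q = Kd * H^x = 0.82 * 17^0.64 = 0.82 * 6.130379

5.0269 L/h


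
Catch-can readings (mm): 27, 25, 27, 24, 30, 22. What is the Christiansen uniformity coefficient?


mean = 25.833333 mm
MAD = 2.166667 mm
CU = (1 - 2.166667/25.833333)*100

91.6129 %


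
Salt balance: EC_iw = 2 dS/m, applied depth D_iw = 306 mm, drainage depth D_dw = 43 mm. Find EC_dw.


EC_dw = EC_iw * D_iw / D_dw
EC_dw = 2 * 306 / 43
EC_dw = 612 / 43

14.2326 dS/m


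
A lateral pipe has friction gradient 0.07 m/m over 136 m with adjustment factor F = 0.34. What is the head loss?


hf = J * L * F = 0.07 * 136 * 0.34 = 3.2368 m

3.2368 m


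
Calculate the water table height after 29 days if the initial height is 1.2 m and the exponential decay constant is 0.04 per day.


m = m0 * exp(-k*t)
m = 1.2 * exp(-0.04 * 29)
m = 1.2 * exp(-1.1600)

0.3762 m


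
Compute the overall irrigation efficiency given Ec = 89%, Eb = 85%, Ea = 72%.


Ec = 0.89, Eb = 0.85, Ea = 0.72
E = 0.89 * 0.85 * 0.72 * 100 = 54.4680%

54.4680 %


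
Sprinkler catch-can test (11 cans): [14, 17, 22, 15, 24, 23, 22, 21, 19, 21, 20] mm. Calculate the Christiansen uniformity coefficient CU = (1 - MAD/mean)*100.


mean = 19.818182 mm
MAD = 2.595041 mm
CU = (1 - 2.595041/19.818182)*100

86.9058 %


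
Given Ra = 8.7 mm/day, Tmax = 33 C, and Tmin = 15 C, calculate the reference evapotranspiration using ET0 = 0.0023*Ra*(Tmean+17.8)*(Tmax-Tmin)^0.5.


Tmean = (Tmax + Tmin)/2 = (33 + 15)/2 = 24.0
ET0 = 0.0023 * 8.7 * (24.0 + 17.8) * sqrt(33 - 15)
ET0 = 0.0023 * 8.7 * 41.8 * 4.242641

3.5486 mm/day


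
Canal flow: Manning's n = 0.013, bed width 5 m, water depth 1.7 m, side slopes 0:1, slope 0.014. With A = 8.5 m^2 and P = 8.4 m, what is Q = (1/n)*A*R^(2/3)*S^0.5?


R = A/P = 8.5/8.4 = 1.011905
Q = (1/0.013) * 8.5 * 1.011905^(2/3) * 0.014^0.5

77.9769 m^3/s


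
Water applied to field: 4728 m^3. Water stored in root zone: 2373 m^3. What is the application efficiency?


Ea = V_root / V_field * 100 = 2373 / 4728 * 100 = 50.1904%

50.1904 %


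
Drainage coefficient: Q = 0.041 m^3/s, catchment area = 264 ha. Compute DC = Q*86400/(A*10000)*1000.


DC = Q * 86400 / (A * 10000) * 1000
DC = 0.041 * 86400 / (264 * 10000) * 1000
DC = 3542400.0000 / 2640000

1.3418 mm/day


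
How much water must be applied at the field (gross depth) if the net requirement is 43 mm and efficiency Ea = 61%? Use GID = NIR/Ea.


Ea = 61% = 0.61
GID = NIR / Ea = 43 / 0.61 = 70.4918 mm

70.4918 mm


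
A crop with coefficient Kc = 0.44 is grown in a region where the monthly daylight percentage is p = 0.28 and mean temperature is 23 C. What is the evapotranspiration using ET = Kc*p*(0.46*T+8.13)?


ET = Kc * p * (0.46*T + 8.13)
ET = 0.44 * 0.28 * (0.46*23 + 8.13)
ET = 0.44 * 0.28 * 18.7100

2.3051 mm/day


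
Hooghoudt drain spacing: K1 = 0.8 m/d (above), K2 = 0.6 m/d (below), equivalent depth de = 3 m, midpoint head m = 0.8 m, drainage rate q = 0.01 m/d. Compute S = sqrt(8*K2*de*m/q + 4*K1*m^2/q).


S^2 = 8*K2*de*m/q + 4*K1*m^2/q
S^2 = 8*0.6*3*0.8/0.01 + 4*0.8*0.8^2/0.01
S = sqrt(1356.8000)

36.8348 m


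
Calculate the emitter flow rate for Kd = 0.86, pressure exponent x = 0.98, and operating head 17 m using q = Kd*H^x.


q = Kd * H^x = 0.86 * 17^0.98 = 0.86 * 16.063491

13.8146 L/h


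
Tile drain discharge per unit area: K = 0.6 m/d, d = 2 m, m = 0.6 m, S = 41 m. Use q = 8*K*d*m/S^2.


q = 8*K*d*m/S^2
q = 8*0.6*2*0.6/41^2
q = 5.7600 / 1681

0.0034 m/d


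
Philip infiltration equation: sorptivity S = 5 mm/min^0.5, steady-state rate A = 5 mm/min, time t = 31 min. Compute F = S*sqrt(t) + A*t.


F = S*sqrt(t) + A*t
F = 5*sqrt(31) + 5*31
F = 5*5.567764 + 155

182.8388 mm


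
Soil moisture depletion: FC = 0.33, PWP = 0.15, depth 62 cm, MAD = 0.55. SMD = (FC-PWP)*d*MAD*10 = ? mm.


SMD = (FC - PWP) * d * MAD * 10
SMD = (0.33 - 0.15) * 62 * 0.55 * 10
SMD = 0.1800 * 62 * 0.55 * 10

61.3800 mm


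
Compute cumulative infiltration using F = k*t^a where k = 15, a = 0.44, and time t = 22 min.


F = k * t^a = 15 * 22^0.44
F = 15 * 3.896422

58.4463 mm


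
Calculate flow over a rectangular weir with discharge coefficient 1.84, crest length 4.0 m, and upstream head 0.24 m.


Q = C * L * H^(3/2) = 1.84 * 4.0 * 0.24^1.5 = 1.84 * 4.0 * 0.117576

0.8654 m^3/s


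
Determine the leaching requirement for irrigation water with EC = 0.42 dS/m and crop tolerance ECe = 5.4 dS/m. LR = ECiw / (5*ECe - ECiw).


LR = ECiw / (5*ECe - ECiw)
LR = 0.42 / (5*5.4 - 0.42)
LR = 0.42 / 26.5800

0.0158


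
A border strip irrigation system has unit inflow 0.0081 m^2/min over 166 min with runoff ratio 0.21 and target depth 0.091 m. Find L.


L = q*t/((1+r)*Z)
L = 0.0081*166/((1+0.21)*0.091)
L = 1.3446/0.11011

12.2114 m


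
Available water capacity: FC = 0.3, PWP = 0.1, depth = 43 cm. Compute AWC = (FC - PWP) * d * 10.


AWC = (FC - PWP) * d * 10
AWC = (0.3 - 0.1) * 43 * 10
AWC = 0.2000 * 43 * 10

86.0000 mm


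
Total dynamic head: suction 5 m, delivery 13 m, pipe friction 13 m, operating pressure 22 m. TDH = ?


TDH = Hs + Hd + hf + Hp = 5 + 13 + 13 + 22 = 53

53 m


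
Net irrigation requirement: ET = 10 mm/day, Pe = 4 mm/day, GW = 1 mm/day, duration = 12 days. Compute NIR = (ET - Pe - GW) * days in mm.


Daily deficit = ET - Pe - GW = 10 - 4 - 1 = 5 mm/day
NIR = 5 * 12 = 60 mm

60.0000 mm


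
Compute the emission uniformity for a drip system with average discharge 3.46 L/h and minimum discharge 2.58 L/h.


EU = (q_min/q_avg)*100 = (2.58/3.46)*100 = 74.5665%

74.5665 %


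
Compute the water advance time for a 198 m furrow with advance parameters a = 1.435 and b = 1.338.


t = (L/a)^(1/b)
t = (198/1.435)^(1/1.338)
t = 137.979094^(1/1.338)

39.7432 min


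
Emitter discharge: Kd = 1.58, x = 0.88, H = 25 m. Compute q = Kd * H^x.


q = Kd * H^x = 1.58 * 25^0.88 = 1.58 * 16.989759

26.8438 L/h


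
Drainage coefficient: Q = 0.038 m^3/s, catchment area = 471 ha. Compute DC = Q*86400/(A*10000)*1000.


DC = Q * 86400 / (A * 10000) * 1000
DC = 0.038 * 86400 / (471 * 10000) * 1000
DC = 3283200.0000 / 4710000

0.6971 mm/day


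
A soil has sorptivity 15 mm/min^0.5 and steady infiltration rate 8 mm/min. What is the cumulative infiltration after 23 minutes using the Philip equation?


F = S*sqrt(t) + A*t
F = 15*sqrt(23) + 8*23
F = 15*4.795832 + 184

255.9375 mm


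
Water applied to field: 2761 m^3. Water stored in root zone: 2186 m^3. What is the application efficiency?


Ea = V_root / V_field * 100 = 2186 / 2761 * 100 = 79.1742%

79.1742 %


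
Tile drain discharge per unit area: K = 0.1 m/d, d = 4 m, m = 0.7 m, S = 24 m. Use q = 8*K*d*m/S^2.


q = 8*K*d*m/S^2
q = 8*0.1*4*0.7/24^2
q = 2.2400 / 576

0.0039 m/d


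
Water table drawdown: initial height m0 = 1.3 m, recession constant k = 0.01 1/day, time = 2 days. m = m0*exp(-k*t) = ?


m = m0 * exp(-k*t)
m = 1.3 * exp(-0.01 * 2)
m = 1.3 * exp(-0.0200)

1.2743 m


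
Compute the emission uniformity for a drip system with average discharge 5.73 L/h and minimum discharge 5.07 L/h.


EU = (q_min/q_avg)*100 = (5.07/5.73)*100 = 88.4817%

88.4817 %


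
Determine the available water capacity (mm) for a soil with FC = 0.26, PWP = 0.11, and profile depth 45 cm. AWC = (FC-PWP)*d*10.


AWC = (FC - PWP) * d * 10
AWC = (0.26 - 0.11) * 45 * 10
AWC = 0.1500 * 45 * 10

67.5000 mm


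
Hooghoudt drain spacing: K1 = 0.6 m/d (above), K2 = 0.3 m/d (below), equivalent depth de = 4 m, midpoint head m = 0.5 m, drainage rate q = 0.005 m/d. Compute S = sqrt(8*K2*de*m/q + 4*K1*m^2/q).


S^2 = 8*K2*de*m/q + 4*K1*m^2/q
S^2 = 8*0.3*4*0.5/0.005 + 4*0.6*0.5^2/0.005
S = sqrt(1080.0000)

32.8634 m


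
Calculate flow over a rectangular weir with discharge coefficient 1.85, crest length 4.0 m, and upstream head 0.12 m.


Q = C * L * H^(3/2) = 1.85 * 4.0 * 0.12^1.5 = 1.85 * 4.0 * 0.041569

0.3076 m^3/s


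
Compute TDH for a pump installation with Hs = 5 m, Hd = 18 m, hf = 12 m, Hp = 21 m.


TDH = Hs + Hd + hf + Hp = 5 + 18 + 12 + 21 = 56

56 m


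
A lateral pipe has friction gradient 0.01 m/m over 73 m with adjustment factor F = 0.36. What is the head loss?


hf = J * L * F = 0.01 * 73 * 0.36 = 0.2628 m

0.2628 m


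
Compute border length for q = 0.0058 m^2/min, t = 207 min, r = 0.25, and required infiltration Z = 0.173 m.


L = q*t/((1+r)*Z)
L = 0.0058*207/((1+0.25)*0.173)
L = 1.2006/0.21625

5.5519 m


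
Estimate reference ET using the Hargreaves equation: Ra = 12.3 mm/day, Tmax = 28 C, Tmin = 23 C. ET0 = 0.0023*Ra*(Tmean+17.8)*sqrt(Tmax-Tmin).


Tmean = (Tmax + Tmin)/2 = (28 + 23)/2 = 25.5
ET0 = 0.0023 * 12.3 * (25.5 + 17.8) * sqrt(28 - 23)
ET0 = 0.0023 * 12.3 * 43.3 * 2.236068

2.7391 mm/day


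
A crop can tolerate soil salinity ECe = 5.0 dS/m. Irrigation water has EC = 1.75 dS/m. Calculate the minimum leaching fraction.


LR = ECiw / (5*ECe - ECiw)
LR = 1.75 / (5*5.0 - 1.75)
LR = 1.75 / 23.2500

0.0753


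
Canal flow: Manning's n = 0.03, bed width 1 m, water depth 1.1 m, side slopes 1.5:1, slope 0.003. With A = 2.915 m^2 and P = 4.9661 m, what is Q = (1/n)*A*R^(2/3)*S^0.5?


R = A/P = 2.915/4.9661 = 0.586980
Q = (1/0.03) * 2.915 * 0.586980^(2/3) * 0.003^0.5

3.7310 m^3/s


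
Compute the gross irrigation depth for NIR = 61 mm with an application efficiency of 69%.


Ea = 69% = 0.69
GID = NIR / Ea = 61 / 0.69 = 88.4058 mm

88.4058 mm


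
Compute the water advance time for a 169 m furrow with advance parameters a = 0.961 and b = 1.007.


t = (L/a)^(1/b)
t = (169/0.961)^(1/1.007)
t = 175.858481^(1/1.007)

169.6510 min


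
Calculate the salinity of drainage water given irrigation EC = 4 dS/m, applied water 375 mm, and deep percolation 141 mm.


EC_dw = EC_iw * D_iw / D_dw
EC_dw = 4 * 375 / 141
EC_dw = 1500 / 141

10.6383 dS/m


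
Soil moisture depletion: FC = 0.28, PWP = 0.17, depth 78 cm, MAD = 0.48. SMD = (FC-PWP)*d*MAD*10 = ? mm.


SMD = (FC - PWP) * d * MAD * 10
SMD = (0.28 - 0.17) * 78 * 0.48 * 10
SMD = 0.1100 * 78 * 0.48 * 10

41.1840 mm


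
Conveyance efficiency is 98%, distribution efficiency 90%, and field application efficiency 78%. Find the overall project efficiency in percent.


Ec = 0.98, Eb = 0.9, Ea = 0.78
E = 0.98 * 0.9 * 0.78 * 100 = 68.7960%

68.7960 %


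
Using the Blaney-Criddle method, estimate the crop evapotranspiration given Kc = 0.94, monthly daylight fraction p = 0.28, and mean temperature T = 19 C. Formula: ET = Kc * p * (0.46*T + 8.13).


ET = Kc * p * (0.46*T + 8.13)
ET = 0.94 * 0.28 * (0.46*19 + 8.13)
ET = 0.94 * 0.28 * 16.8700

4.4402 mm/day


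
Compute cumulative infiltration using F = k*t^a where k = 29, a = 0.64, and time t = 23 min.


F = k * t^a = 29 * 23^0.64
F = 29 * 7.438850

215.7267 mm


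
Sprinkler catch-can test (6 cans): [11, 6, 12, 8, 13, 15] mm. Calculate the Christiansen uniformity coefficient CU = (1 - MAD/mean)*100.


mean = 10.833333 mm
MAD = 2.555556 mm
CU = (1 - 2.555556/10.833333)*100

76.4103 %


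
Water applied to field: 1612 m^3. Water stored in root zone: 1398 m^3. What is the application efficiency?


Ea = V_root / V_field * 100 = 1398 / 1612 * 100 = 86.7246%

86.7246 %


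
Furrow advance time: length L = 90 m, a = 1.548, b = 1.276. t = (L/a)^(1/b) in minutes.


t = (L/a)^(1/b)
t = (90/1.548)^(1/1.276)
t = 58.139535^(1/1.276)

24.1443 min


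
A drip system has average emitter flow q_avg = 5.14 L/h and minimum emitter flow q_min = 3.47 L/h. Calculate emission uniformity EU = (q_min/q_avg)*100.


EU = (q_min/q_avg)*100 = (3.47/5.14)*100 = 67.5097%

67.5097 %


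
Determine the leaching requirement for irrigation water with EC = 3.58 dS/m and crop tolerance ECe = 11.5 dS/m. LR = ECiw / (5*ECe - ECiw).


LR = ECiw / (5*ECe - ECiw)
LR = 3.58 / (5*11.5 - 3.58)
LR = 3.58 / 53.9200

0.0664


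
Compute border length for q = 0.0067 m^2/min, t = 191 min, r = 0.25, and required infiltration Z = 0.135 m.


L = q*t/((1+r)*Z)
L = 0.0067*191/((1+0.25)*0.135)
L = 1.2797/0.16875

7.5834 m


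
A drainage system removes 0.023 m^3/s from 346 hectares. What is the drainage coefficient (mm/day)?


DC = Q * 86400 / (A * 10000) * 1000
DC = 0.023 * 86400 / (346 * 10000) * 1000
DC = 1987200.0000 / 3460000

0.5743 mm/day


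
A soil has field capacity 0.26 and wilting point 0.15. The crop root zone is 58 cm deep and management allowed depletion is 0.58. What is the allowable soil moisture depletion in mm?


SMD = (FC - PWP) * d * MAD * 10
SMD = (0.26 - 0.15) * 58 * 0.58 * 10
SMD = 0.1100 * 58 * 0.58 * 10

37.0040 mm


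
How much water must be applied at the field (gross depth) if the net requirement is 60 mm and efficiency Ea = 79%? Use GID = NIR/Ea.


Ea = 79% = 0.79
GID = NIR / Ea = 60 / 0.79 = 75.9494 mm

75.9494 mm


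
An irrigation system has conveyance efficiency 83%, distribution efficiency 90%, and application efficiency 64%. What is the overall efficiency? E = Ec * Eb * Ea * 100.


Ec = 0.83, Eb = 0.9, Ea = 0.64
E = 0.83 * 0.9 * 0.64 * 100 = 47.8080%

47.8080 %


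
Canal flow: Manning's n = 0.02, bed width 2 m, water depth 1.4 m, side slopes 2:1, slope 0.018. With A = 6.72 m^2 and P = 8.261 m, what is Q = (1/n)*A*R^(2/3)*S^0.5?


R = A/P = 6.72/8.261 = 0.813461
Q = (1/0.02) * 6.72 * 0.813461^(2/3) * 0.018^0.5

39.2826 m^3/s


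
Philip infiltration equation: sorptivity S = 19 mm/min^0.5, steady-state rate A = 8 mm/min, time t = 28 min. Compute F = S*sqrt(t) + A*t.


F = S*sqrt(t) + A*t
F = 19*sqrt(28) + 8*28
F = 19*5.291503 + 224

324.5386 mm


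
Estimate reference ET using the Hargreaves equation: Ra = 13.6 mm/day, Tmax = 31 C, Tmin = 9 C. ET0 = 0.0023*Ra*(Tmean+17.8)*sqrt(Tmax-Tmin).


Tmean = (Tmax + Tmin)/2 = (31 + 9)/2 = 20.0
ET0 = 0.0023 * 13.6 * (20.0 + 17.8) * sqrt(31 - 9)
ET0 = 0.0023 * 13.6 * 37.8 * 4.690416

5.5459 mm/day


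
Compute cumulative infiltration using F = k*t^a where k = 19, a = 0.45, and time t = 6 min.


F = k * t^a = 19 * 6^0.45
F = 19 * 2.239588

42.5522 mm


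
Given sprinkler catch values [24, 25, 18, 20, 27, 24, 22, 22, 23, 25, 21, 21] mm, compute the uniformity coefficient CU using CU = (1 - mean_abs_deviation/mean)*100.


mean = 22.666667 mm
MAD = 2.000000 mm
CU = (1 - 2.000000/22.666667)*100

91.1765 %


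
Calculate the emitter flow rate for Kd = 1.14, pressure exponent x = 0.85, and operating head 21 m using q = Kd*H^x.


q = Kd * H^x = 1.14 * 21^0.85 = 1.14 * 13.301065

15.1632 L/h


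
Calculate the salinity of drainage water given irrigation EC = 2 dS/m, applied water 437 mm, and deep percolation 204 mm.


EC_dw = EC_iw * D_iw / D_dw
EC_dw = 2 * 437 / 204
EC_dw = 874 / 204

4.2843 dS/m


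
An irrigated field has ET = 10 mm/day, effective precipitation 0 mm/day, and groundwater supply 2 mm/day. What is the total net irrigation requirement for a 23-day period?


Daily deficit = ET - Pe - GW = 10 - 0 - 2 = 8 mm/day
NIR = 8 * 23 = 184 mm

184.0000 mm


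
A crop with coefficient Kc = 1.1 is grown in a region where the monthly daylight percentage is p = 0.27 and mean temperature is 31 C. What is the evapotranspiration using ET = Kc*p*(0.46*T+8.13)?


ET = Kc * p * (0.46*T + 8.13)
ET = 1.1 * 0.27 * (0.46*31 + 8.13)
ET = 1.1 * 0.27 * 22.3900

6.6498 mm/day


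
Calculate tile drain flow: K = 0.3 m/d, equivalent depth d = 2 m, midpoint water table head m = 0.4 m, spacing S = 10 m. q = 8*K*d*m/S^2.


q = 8*K*d*m/S^2
q = 8*0.3*2*0.4/10^2
q = 1.9200 / 100

0.0192 m/d


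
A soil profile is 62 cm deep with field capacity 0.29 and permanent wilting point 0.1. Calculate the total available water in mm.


AWC = (FC - PWP) * d * 10
AWC = (0.29 - 0.1) * 62 * 10
AWC = 0.1900 * 62 * 10

117.8000 mm


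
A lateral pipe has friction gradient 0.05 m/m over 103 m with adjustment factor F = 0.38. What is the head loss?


hf = J * L * F = 0.05 * 103 * 0.38 = 1.9570 m

1.9570 m


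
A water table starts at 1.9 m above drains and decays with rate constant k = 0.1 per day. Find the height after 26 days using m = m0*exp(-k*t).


m = m0 * exp(-k*t)
m = 1.9 * exp(-0.1 * 26)
m = 1.9 * exp(-2.6000)

0.1411 m


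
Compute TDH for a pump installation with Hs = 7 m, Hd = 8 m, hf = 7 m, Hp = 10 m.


TDH = Hs + Hd + hf + Hp = 7 + 8 + 7 + 10 = 32

32 m


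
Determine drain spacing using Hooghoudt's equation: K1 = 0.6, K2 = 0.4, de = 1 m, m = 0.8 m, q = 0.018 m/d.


S^2 = 8*K2*de*m/q + 4*K1*m^2/q
S^2 = 8*0.4*1*0.8/0.018 + 4*0.6*0.8^2/0.018
S = sqrt(227.5556)

15.0849 m


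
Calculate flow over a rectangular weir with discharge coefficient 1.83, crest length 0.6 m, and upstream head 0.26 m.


Q = C * L * H^(3/2) = 1.83 * 0.6 * 0.26^1.5 = 1.83 * 0.6 * 0.132575

0.1456 m^3/s


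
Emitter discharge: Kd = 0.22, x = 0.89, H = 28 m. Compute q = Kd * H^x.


q = Kd * H^x = 0.22 * 28^0.89 = 0.22 * 19.407547

4.2697 L/h


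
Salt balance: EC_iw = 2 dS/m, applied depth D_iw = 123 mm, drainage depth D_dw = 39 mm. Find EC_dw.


EC_dw = EC_iw * D_iw / D_dw
EC_dw = 2 * 123 / 39
EC_dw = 246 / 39

6.3077 dS/m
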